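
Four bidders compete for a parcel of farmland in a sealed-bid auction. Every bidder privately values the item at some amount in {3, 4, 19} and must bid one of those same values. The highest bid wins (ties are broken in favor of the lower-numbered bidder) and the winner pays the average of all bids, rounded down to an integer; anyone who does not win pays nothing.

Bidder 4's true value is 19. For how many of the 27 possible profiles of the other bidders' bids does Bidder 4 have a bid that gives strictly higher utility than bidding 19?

Others bid (3, 3, 3): truth gives 12; bid 4 gives 16 > 12. Violating.
Others bid (3, 3, 4): truth gives 12; no alternative beats it.
Others bid (3, 3, 19): truth gives 0; no alternative beats it.
(Checking all 27 profiles: 1 has a profitable deviation, 26 do not.)

1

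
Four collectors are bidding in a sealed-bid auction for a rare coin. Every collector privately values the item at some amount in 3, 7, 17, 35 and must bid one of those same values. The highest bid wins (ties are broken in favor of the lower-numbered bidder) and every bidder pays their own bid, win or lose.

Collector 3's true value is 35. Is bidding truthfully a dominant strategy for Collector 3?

Consider the case where Collector 1 bids 3, Collector 2 bids 3 and Collector 4 bids 3.
Truthful bid 35: wins, pays 35, utility 35 - 35 = 0.
Bid 7 instead: wins, pays 7, utility 35 - 7 = 28.
Since 28 > 0, bidding 7 is strictly better here, so truthful bidding is not dominant.

No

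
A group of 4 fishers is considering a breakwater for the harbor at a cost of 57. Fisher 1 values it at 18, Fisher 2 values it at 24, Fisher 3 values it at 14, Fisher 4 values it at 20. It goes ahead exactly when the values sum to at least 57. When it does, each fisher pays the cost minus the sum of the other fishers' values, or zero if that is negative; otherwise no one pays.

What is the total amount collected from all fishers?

Total value 76 ≥ cost 57, so it is built.
Fisher 1: others sum to 58; max(0, 57 - 58) = 0.
Fisher 2: others sum to 52; max(0, 57 - 52) = 5.
Fisher 3: others sum to 62; max(0, 57 - 62) = 0.
Fisher 4: others sum to 56; max(0, 57 - 56) = 1.
Total collected = 0 + 5 + 0 + 1 = 6.

6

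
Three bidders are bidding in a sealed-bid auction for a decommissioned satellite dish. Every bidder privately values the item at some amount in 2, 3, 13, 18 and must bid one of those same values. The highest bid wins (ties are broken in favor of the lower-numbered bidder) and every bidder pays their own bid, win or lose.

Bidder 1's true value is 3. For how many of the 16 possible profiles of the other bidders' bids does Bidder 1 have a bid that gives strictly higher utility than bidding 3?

Others bid (2, 2): truth gives 0; bid 2 gives 1 > 0. Violating.
Others bid (2, 13): truth gives -3; bid 2 gives -2 > -3. Violating.
Others bid (2, 18): truth gives -3; bid 2 gives -2 > -3. Violating.
Others bid (3, 13): truth gives -3; bid 2 gives -2 > -3. Violating.
Others bid (2, 3): truth gives 0; no alternative beats it.
Others bid (3, 2): truth gives 0; no alternative beats it.
(Checking all 16 profiles: 13 have a profitable deviation, 3 do not.)

13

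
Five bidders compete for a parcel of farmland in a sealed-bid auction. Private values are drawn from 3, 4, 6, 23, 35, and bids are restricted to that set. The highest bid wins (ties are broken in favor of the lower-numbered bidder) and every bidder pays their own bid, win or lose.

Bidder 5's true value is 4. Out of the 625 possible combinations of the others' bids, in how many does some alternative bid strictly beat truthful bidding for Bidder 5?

624

Others bid (3, 3, 3, 4): truth gives -4; bid 6 gives -2 > -4. Violating.
Others bid (3, 3, 3, 6): truth gives -4; bid 3 gives -3 > -4. Violating.
Others bid (3, 3, 3, 23): truth gives -4; bid 3 gives -3 > -4. Violating.
Others bid (3, 3, 3, 35): truth gives -4; bid 3 gives -3 > -4. Violating.
Others bid (3, 3, 3, 3): truth gives 0; no alternative beats it.
(Checking all 625 profiles: 624 have a profitable deviation, 1 does not.)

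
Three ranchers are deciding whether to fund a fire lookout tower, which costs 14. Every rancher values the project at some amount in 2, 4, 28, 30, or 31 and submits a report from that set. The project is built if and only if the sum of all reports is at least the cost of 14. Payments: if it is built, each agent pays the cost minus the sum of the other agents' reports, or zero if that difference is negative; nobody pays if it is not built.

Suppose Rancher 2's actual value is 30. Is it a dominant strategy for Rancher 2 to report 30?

Check each profile of the others' reports and compare truth against every alternative report.
Others report (2, 28): truth gives 30, best alternative gives 30.
Others report (2, 30): truth gives 30, best alternative gives 30.
Others report (2, 31): truth gives 30, best alternative gives 30.
Others report (4, 28): truth gives 30, best alternative gives 30.
Others report (4, 30): truth gives 30, best alternative gives 30.
Others report (4, 31): truth gives 30, best alternative gives 30.
(Remaining 19 profiles checked similarly; truth is weakly best in each.)
In every case the truthful report is at least as good as any alternative, so it is a dominant strategy.

Yes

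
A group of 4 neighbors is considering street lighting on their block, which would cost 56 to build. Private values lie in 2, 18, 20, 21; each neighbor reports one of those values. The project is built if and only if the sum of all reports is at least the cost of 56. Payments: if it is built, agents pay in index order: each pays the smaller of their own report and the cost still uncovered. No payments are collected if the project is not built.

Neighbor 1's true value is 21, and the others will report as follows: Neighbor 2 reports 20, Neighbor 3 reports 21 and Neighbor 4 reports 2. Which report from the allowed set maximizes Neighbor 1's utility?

Report 2: project not built, utility 0.
Report 18: project built, pays 18, utility 21 - 18 = 3.
Report 20: project built, pays 20, utility 21 - 20 = 1.
Report 21: project built, pays 21, utility 21 - 21 = 0.
The best choice is 18 with utility 3.

18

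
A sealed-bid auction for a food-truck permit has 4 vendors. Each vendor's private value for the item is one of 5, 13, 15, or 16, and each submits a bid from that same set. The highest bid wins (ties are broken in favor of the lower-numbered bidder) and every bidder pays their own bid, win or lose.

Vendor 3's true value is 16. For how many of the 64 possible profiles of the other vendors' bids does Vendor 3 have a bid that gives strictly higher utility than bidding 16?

Others bid (5, 5, 5): truth gives 0; bid 13 gives 3 > 0. Violating.
Others bid (5, 5, 13): truth gives 0; bid 13 gives 3 > 0. Violating.
Others bid (5, 5, 15): truth gives 0; bid 15 gives 1 > 0. Violating.
Others bid (5, 13, 5): truth gives 0; bid 15 gives 1 > 0. Violating.
Others bid (5, 5, 16): truth gives 0; no alternative beats it.
Others bid (5, 13, 16): truth gives 0; no alternative beats it.
(Checking all 64 profiles: 40 have a profitable deviation, 24 do not.)

40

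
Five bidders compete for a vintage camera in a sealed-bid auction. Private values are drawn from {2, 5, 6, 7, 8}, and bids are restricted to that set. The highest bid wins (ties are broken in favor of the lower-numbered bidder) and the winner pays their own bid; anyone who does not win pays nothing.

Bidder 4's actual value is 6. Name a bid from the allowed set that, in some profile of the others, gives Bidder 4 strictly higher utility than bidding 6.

5

Suppose Bidder 1 bids 2, Bidder 2 bids 2, Bidder 3 bids 2 and Bidder 5 bids 2.
Bid 6: wins, pays 6, utility 6 - 6 = 0.
Bid 5: wins, pays 5, utility 6 - 5 = 1.
So bidding 5 beats truth here (1 > 0).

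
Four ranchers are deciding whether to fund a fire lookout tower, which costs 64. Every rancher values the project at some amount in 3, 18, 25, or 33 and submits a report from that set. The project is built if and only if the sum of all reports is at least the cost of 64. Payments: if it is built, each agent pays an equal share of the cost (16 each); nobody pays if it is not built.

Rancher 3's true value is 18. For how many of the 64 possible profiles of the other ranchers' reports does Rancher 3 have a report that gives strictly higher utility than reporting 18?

9

Others report (3, 3, 25): truth gives 0; report 33 gives 2 > 0. Violating.
Others report (3, 3, 33): truth gives 0; report 25 gives 2 > 0. Violating.
Others report (3, 18, 18): truth gives 0; report 25 gives 2 > 0. Violating.
Others report (3, 25, 3): truth gives 0; report 33 gives 2 > 0. Violating.
Others report (3, 3, 3): truth gives 0; no alternative beats it.
Others report (3, 3, 18): truth gives 0; no alternative beats it.
(Checking all 64 profiles: 9 have a profitable deviation, 55 do not.)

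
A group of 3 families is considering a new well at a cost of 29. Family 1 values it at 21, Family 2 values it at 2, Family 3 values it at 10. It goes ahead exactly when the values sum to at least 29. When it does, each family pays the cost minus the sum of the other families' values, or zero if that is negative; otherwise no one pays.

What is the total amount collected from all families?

Total value 33 ≥ cost 29, so it is built.
Family 1: others sum to 12; max(0, 29 - 12) = 17.
Family 2: others sum to 31; max(0, 29 - 31) = 0.
Family 3: others sum to 23; max(0, 29 - 23) = 6.
Total collected = 17 + 0 + 6 = 23.

23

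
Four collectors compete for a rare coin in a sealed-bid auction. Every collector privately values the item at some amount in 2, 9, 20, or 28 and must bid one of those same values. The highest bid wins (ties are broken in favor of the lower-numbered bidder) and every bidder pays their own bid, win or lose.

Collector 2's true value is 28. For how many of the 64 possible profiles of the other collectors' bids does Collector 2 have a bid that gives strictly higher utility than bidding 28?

34

Others bid (2, 2, 2): truth gives 0; bid 9 gives 19 > 0. Violating.
Others bid (2, 2, 9): truth gives 0; bid 9 gives 19 > 0. Violating.
Others bid (2, 2, 20): truth gives 0; bid 20 gives 8 > 0. Violating.
Others bid (2, 9, 2): truth gives 0; bid 9 gives 19 > 0. Violating.
Others bid (2, 2, 28): truth gives 0; no alternative beats it.
Others bid (2, 9, 28): truth gives 0; no alternative beats it.
(Checking all 64 profiles: 34 have a profitable deviation, 30 do not.)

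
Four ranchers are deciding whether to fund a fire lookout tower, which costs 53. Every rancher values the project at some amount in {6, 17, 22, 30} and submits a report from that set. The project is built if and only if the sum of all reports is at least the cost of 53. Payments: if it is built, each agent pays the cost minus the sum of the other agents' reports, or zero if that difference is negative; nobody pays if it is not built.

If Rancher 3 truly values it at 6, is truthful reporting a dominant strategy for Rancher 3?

Check each profile of the others' reports and compare truth against every alternative report.
Others report (6, 17, 17): truth gives 0, best alternative gives -7.
Others report (17, 6, 17): truth gives 0, best alternative gives -7.
Others report (17, 17, 6): truth gives 0, best alternative gives -7.
Others report (6, 6, 30): truth gives 0, best alternative gives -5.
Others report (6, 30, 6): truth gives 0, best alternative gives -5.
Others report (30, 6, 6): truth gives 0, best alternative gives -5.
(Remaining 58 profiles checked similarly; truth is weakly best in each.)
In every case the truthful report is at least as good as any alternative, so it is a dominant strategy.

Yes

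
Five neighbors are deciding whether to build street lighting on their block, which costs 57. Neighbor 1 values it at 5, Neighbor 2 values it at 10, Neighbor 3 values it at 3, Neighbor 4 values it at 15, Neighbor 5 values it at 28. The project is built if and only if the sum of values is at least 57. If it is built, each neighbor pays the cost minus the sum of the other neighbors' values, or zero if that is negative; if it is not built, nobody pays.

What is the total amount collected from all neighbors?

Total value 61 ≥ cost 57, so it is built.
Neighbor 1: others sum to 56; max(0, 57 - 56) = 1.
Neighbor 2: others sum to 51; max(0, 57 - 51) = 6.
Neighbor 3: others sum to 58; max(0, 57 - 58) = 0.
Neighbor 4: others sum to 46; max(0, 57 - 46) = 11.
Neighbor 5: others sum to 33; max(0, 57 - 33) = 24.
Total collected = 1 + 6 + 0 + 11 + 24 = 42.

42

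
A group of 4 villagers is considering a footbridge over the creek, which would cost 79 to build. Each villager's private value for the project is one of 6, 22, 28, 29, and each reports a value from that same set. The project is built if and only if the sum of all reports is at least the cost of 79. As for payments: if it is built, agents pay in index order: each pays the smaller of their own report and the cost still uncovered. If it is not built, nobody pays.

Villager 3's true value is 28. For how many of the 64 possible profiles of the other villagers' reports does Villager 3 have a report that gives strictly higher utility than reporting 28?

42

Others report (6, 22, 29): truth gives 0; report 22 gives 6 > 0. Violating.
Others report (6, 28, 28): truth gives 0; report 22 gives 6 > 0. Violating.
Others report (6, 28, 29): truth gives 0; report 22 gives 6 > 0. Violating.
Others report (6, 29, 22): truth gives 0; report 22 gives 6 > 0. Violating.
Others report (6, 6, 6): truth gives 0; no alternative beats it.
Others report (6, 6, 22): truth gives 0; no alternative beats it.
(Checking all 64 profiles: 42 have a profitable deviation, 22 do not.)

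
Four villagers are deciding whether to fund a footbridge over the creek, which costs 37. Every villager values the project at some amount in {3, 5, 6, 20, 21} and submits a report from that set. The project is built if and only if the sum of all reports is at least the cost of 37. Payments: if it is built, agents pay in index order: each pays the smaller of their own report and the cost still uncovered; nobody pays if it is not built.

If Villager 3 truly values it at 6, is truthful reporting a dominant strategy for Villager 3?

Consider the case where Villager 1 reports 3, Villager 2 reports 20 and Villager 4 reports 20.
Truthful report 6: project built, pays 6, utility 6 - 6 = 0.
Report 3 instead: project built, pays 3, utility 6 - 3 = 3.
Since 3 > 0, reporting 3 is strictly better here, so truthful reporting is not dominant.

No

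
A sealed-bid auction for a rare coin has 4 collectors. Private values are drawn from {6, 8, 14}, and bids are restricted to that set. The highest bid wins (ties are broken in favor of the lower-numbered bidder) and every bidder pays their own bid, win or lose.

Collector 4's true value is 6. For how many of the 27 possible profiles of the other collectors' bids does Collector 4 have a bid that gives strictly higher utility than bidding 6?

Others bid (6, 6, 6): truth gives -6; bid 8 gives -2 > -6. Violating.
Others bid (6, 6, 8): truth gives -6; no alternative beats it.
Others bid (6, 6, 14): truth gives -6; no alternative beats it.
(Checking all 27 profiles: 1 has a profitable deviation, 26 do not.)

1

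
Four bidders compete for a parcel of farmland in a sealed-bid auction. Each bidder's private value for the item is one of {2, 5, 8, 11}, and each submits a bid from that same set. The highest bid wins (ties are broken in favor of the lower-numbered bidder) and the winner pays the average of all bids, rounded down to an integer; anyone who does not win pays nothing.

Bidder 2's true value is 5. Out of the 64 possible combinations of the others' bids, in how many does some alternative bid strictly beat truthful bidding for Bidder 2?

Others bid (5, 2, 2): truth gives 0; bid 8 gives 1 > 0. Violating.
Others bid (2, 2, 2): truth gives 3; no alternative beats it.
Others bid (2, 2, 5): truth gives 2; no alternative beats it.
(Checking all 64 profiles: 1 has a profitable deviation, 63 do not.)

1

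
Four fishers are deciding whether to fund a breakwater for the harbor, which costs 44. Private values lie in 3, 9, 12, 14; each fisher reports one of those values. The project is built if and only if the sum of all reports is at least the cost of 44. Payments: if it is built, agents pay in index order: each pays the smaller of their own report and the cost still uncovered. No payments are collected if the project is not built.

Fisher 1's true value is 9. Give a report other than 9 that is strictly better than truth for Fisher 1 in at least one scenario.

3

Suppose Fisher 2 reports 14, Fisher 3 reports 14 and Fisher 4 reports 14.
Report 9: project built, pays 9, utility 9 - 9 = 0.
Report 3: project built, pays 3, utility 9 - 3 = 6.
So reporting 3 beats truth here (6 > 0).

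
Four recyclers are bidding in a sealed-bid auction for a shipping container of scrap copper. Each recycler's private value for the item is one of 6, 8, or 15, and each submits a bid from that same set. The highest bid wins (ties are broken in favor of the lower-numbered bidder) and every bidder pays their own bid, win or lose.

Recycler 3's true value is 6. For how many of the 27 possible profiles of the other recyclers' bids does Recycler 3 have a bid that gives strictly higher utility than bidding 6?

2

Others bid (6, 6, 6): truth gives -6; bid 8 gives -2 > -6. Violating.
Others bid (6, 6, 8): truth gives -6; bid 8 gives -2 > -6. Violating.
Others bid (6, 6, 15): truth gives -6; no alternative beats it.
Others bid (6, 8, 6): truth gives -6; no alternative beats it.
(Checking all 27 profiles: 2 have a profitable deviation, 25 do not.)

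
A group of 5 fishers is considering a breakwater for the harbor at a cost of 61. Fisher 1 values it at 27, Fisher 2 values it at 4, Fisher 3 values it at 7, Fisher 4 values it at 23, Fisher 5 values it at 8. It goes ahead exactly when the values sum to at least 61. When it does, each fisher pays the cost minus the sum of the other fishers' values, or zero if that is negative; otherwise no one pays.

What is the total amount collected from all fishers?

34

Total value 69 ≥ cost 61, so it is built.
Fisher 1: others sum to 42; max(0, 61 - 42) = 19.
Fisher 2: others sum to 65; max(0, 61 - 65) = 0.
Fisher 3: others sum to 62; max(0, 61 - 62) = 0.
Fisher 4: others sum to 46; max(0, 61 - 46) = 15.
Fisher 5: others sum to 61; max(0, 61 - 61) = 0.
Total collected = 19 + 0 + 0 + 15 + 0 = 34.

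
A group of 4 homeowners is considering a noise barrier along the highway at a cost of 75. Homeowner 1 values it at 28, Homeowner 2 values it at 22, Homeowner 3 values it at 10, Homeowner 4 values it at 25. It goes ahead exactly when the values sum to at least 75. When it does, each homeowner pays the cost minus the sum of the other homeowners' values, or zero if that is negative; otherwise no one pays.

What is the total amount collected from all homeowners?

Total value 85 ≥ cost 75, so it is built.
Homeowner 1: others sum to 57; max(0, 75 - 57) = 18.
Homeowner 2: others sum to 63; max(0, 75 - 63) = 12.
Homeowner 3: others sum to 75; max(0, 75 - 75) = 0.
Homeowner 4: others sum to 60; max(0, 75 - 60) = 15.
Total collected = 18 + 12 + 0 + 15 = 45.

45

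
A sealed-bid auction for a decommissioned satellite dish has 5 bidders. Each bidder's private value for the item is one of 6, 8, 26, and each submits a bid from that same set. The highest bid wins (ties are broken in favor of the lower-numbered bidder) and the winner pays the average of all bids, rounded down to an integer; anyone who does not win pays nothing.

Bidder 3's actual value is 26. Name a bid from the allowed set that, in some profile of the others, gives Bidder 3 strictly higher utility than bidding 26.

Suppose Bidder 1 bids 6, Bidder 2 bids 6, Bidder 4 bids 6 and Bidder 5 bids 6.
Bid 26: wins, pays 10, utility 26 - 10 = 16.
Bid 8: wins, pays 6, utility 26 - 6 = 20.
So bidding 8 beats truth here (20 > 16).

8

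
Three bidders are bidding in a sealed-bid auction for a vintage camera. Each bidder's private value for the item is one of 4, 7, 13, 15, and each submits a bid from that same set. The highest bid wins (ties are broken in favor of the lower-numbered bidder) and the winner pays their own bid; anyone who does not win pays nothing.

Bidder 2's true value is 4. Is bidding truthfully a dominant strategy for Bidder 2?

Yes

Check each profile of the others' bids and compare truth against every alternative bid.
Others bid (4, 4): truth gives 0, best alternative gives -3.
Others bid (4, 7): truth gives 0, best alternative gives -3.
Others bid (4, 13): truth gives 0, best alternative gives 0.
Others bid (4, 15): truth gives 0, best alternative gives 0.
Others bid (7, 4): truth gives 0, best alternative gives 0.
Others bid (7, 7): truth gives 0, best alternative gives 0.
(Remaining 10 profiles checked similarly; truth is weakly best in each.)
In every case the truthful bid is at least as good as any alternative, so it is a dominant strategy.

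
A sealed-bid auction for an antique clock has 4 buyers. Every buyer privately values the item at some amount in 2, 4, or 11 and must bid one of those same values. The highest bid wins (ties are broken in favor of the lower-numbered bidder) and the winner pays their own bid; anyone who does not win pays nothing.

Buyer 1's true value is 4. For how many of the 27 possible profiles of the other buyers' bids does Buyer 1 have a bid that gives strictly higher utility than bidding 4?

1

Others bid (2, 2, 2): truth gives 0; bid 2 gives 2 > 0. Violating.
Others bid (2, 2, 4): truth gives 0; no alternative beats it.
Others bid (2, 2, 11): truth gives 0; no alternative beats it.
(Checking all 27 profiles: 1 has a profitable deviation, 26 do not.)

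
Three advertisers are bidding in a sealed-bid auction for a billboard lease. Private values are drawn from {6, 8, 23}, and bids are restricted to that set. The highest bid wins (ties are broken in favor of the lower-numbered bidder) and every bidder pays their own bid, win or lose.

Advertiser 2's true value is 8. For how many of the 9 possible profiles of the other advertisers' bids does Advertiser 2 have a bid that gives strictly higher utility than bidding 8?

Others bid (6, 23): truth gives -8; bid 6 gives -6 > -8. Violating.
Others bid (8, 6): truth gives -8; bid 6 gives -6 > -8. Violating.
Others bid (8, 8): truth gives -8; bid 6 gives -6 > -8. Violating.
Others bid (8, 23): truth gives -8; bid 6 gives -6 > -8. Violating.
Others bid (6, 6): truth gives 0; no alternative beats it.
Others bid (6, 8): truth gives 0; no alternative beats it.
(Checking all 9 profiles: 7 have a profitable deviation, 2 do not.)

7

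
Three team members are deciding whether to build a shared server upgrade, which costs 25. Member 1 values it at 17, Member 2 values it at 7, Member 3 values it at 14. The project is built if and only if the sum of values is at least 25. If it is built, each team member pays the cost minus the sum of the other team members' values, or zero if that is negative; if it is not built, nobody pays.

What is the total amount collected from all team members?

5

Total value 38 ≥ cost 25, so it is built.
Member 1: others sum to 21; max(0, 25 - 21) = 4.
Member 2: others sum to 31; max(0, 25 - 31) = 0.
Member 3: others sum to 24; max(0, 25 - 24) = 1.
Total collected = 4 + 0 + 1 = 5.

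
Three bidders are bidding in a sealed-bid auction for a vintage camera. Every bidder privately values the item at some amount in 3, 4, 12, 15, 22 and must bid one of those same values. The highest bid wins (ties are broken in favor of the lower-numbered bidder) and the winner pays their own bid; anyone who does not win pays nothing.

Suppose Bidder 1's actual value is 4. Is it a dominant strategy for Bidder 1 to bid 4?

Consider the case where Bidder 2 bids 3 and Bidder 3 bids 3.
Truthful bid 4: wins, pays 4, utility 4 - 4 = 0.
Bid 3 instead: wins, pays 3, utility 4 - 3 = 1.
Since 1 > 0, bidding 3 is strictly better here, so truthful bidding is not dominant.

No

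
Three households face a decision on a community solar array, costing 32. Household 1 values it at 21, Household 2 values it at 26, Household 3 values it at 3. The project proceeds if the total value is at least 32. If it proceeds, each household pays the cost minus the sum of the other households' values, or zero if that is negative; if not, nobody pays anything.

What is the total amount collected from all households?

11

Total value 50 ≥ cost 32, so it is built.
Household 1: others sum to 29; max(0, 32 - 29) = 3.
Household 2: others sum to 24; max(0, 32 - 24) = 8.
Household 3: others sum to 47; max(0, 32 - 47) = 0.
Total collected = 3 + 8 + 0 = 11.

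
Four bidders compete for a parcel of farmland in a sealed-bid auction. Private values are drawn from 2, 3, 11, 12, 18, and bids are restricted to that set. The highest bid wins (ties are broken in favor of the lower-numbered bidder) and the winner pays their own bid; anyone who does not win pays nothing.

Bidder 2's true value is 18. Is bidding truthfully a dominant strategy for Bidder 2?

Consider the case where Bidder 1 bids 2, Bidder 3 bids 2 and Bidder 4 bids 2.
Truthful bid 18: wins, pays 18, utility 18 - 18 = 0.
Bid 3 instead: wins, pays 3, utility 18 - 3 = 15.
Since 15 > 0, bidding 3 is strictly better here, so truthful bidding is not dominant.

No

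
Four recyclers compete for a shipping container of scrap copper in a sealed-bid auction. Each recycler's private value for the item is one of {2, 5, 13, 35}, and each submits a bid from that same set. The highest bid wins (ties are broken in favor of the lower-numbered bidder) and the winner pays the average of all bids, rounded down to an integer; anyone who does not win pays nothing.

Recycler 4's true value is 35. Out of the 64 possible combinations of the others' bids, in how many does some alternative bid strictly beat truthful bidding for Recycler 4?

Others bid (2, 2, 2): truth gives 25; bid 5 gives 33 > 25. Violating.
Others bid (2, 2, 5): truth gives 24; bid 13 gives 30 > 24. Violating.
Others bid (2, 5, 2): truth gives 24; bid 13 gives 30 > 24. Violating.
Others bid (2, 5, 5): truth gives 24; bid 13 gives 29 > 24. Violating.
Others bid (2, 2, 13): truth gives 22; no alternative beats it.
Others bid (2, 2, 35): truth gives 0; no alternative beats it.
(Checking all 64 profiles: 8 have a profitable deviation, 56 do not.)

8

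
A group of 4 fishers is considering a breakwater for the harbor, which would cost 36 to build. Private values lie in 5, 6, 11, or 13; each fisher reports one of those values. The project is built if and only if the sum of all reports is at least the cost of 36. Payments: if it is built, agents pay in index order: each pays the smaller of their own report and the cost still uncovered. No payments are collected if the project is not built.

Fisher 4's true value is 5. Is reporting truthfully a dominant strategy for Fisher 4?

Yes

Check each profile of the others' reports and compare truth against every alternative report.
Others report (6, 11, 13): truth gives 0, best alternative gives -1.
Others report (6, 13, 11): truth gives 0, best alternative gives -1.
Others report (11, 6, 13): truth gives 0, best alternative gives -1.
Others report (11, 13, 6): truth gives 0, best alternative gives -1.
Others report (13, 6, 11): truth gives 0, best alternative gives -1.
Others report (13, 11, 6): truth gives 0, best alternative gives -1.
(Remaining 58 profiles checked similarly; truth is weakly best in each.)
In every case the truthful report is at least as good as any alternative, so it is a dominant strategy.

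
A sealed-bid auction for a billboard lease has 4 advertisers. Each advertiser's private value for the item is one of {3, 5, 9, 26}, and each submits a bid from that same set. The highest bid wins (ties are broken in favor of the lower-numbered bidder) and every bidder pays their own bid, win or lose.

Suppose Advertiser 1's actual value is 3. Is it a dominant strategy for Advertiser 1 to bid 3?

No

Consider the case where Advertiser 2 bids 3, Advertiser 3 bids 3 and Advertiser 4 bids 5.
Truthful bid 3: loses but pays 3, utility -3.
Bid 5 instead: wins, pays 5, utility 3 - 5 = -2.
Since -2 > -3, bidding 5 is strictly better here, so truthful bidding is not dominant.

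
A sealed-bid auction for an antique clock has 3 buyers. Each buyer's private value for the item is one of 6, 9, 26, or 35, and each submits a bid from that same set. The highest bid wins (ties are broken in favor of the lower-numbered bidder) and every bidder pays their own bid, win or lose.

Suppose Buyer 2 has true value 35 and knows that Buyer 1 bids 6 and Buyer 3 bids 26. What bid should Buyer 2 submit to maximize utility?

26

Bid 6: loses but pays 6, utility -6.
Bid 9: loses but pays 9, utility -9.
Bid 26: wins, pays 26, utility 35 - 26 = 9.
Bid 35: wins, pays 35, utility 35 - 35 = 0.
The best choice is 26 with utility 9.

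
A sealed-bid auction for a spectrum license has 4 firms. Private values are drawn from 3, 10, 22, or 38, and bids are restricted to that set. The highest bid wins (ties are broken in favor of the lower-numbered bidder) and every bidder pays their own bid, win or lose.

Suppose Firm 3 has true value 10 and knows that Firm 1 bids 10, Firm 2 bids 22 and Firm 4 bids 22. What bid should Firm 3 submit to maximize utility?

3

Bid 3: loses but pays 3, utility -3.
Bid 10: loses but pays 10, utility -10.
Bid 22: loses but pays 22, utility -22.
Bid 38: wins, pays 38, utility 10 - 38 = -28.
The best choice is 3 with utility -3.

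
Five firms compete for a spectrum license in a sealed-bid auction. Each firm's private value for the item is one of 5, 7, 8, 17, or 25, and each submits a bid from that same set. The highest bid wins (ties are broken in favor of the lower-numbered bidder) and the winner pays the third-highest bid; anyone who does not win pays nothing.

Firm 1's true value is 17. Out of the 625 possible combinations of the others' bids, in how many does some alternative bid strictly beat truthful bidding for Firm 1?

Others bid (5, 5, 5, 25): truth gives 0; bid 25 gives 12 > 0. Violating.
Others bid (5, 5, 7, 25): truth gives 0; bid 25 gives 10 > 0. Violating.
Others bid (5, 5, 8, 25): truth gives 0; bid 25 gives 9 > 0. Violating.
Others bid (5, 5, 25, 5): truth gives 0; bid 25 gives 12 > 0. Violating.
Others bid (5, 5, 5, 5): truth gives 12; no alternative beats it.
Others bid (5, 5, 5, 7): truth gives 12; no alternative beats it.
(Checking all 625 profiles: 108 have a profitable deviation, 517 do not.)

108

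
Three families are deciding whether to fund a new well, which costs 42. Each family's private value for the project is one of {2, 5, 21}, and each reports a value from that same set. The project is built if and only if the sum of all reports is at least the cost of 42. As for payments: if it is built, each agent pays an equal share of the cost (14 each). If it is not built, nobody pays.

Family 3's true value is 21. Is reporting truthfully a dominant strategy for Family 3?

Yes

Check each profile of the others' reports and compare truth against every alternative report.
Others report (2, 21): truth gives 7, best alternative gives 0.
Others report (5, 21): truth gives 7, best alternative gives 0.
Others report (21, 2): truth gives 7, best alternative gives 0.
Others report (21, 5): truth gives 7, best alternative gives 0.
Others report (21, 21): truth gives 7, best alternative gives 7.
Others report (2, 2): truth gives 0, best alternative gives 0.
(Remaining 3 profiles checked similarly; truth is weakly best in each.)
In every case the truthful report is at least as good as any alternative, so it is a dominant strategy.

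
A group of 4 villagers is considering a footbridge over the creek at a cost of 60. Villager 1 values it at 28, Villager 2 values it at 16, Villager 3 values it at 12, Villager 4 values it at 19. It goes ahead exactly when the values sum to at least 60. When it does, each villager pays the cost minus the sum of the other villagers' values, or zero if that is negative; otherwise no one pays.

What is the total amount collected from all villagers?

18

Total value 75 ≥ cost 60, so it is built.
Villager 1: others sum to 47; max(0, 60 - 47) = 13.
Villager 2: others sum to 59; max(0, 60 - 59) = 1.
Villager 3: others sum to 63; max(0, 60 - 63) = 0.
Villager 4: others sum to 56; max(0, 60 - 56) = 4.
Total collected = 13 + 1 + 0 + 4 = 18.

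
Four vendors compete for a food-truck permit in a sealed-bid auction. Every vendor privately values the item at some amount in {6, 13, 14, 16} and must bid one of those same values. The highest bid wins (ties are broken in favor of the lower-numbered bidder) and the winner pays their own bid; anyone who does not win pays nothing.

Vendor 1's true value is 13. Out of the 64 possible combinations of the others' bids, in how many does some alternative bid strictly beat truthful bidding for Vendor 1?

Others bid (6, 6, 6): truth gives 0; bid 6 gives 7 > 0. Violating.
Others bid (6, 6, 13): truth gives 0; no alternative beats it.
Others bid (6, 6, 14): truth gives 0; no alternative beats it.
(Checking all 64 profiles: 1 has a profitable deviation, 63 do not.)

1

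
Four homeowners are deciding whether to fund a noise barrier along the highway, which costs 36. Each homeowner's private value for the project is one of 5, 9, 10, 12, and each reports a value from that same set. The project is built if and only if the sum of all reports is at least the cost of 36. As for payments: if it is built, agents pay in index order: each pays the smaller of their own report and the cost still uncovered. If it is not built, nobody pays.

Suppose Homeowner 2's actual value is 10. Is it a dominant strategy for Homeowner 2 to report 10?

No

Consider the case where Homeowner 1 reports 5, Homeowner 3 reports 10 and Homeowner 4 reports 12.
Truthful report 10: project built, pays 10, utility 10 - 10 = 0.
Report 9 instead: project built, pays 9, utility 10 - 9 = 1.
Since 1 > 0, reporting 9 is strictly better here, so truthful reporting is not dominant.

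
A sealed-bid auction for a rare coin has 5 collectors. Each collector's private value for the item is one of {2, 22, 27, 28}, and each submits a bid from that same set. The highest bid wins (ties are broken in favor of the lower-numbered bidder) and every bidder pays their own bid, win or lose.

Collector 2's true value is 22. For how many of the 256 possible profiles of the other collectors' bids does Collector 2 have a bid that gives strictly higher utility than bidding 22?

Others bid (2, 2, 2, 27): truth gives -22; bid 2 gives -2 > -22. Violating.
Others bid (2, 2, 2, 28): truth gives -22; bid 2 gives -2 > -22. Violating.
Others bid (2, 2, 22, 27): truth gives -22; bid 2 gives -2 > -22. Violating.
Others bid (2, 2, 22, 28): truth gives -22; bid 2 gives -2 > -22. Violating.
Others bid (2, 2, 2, 2): truth gives 0; no alternative beats it.
Others bid (2, 2, 2, 22): truth gives 0; no alternative beats it.
(Checking all 256 profiles: 248 have a profitable deviation, 8 do not.)

248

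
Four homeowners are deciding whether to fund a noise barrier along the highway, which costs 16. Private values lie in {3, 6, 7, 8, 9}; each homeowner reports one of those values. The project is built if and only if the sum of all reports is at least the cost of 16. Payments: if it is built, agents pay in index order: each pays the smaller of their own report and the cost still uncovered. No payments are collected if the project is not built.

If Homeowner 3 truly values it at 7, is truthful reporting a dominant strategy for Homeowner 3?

Consider the case where Homeowner 1 reports 3, Homeowner 2 reports 3 and Homeowner 4 reports 6.
Truthful report 7: project built, pays 7, utility 7 - 7 = 0.
Report 6 instead: project built, pays 6, utility 7 - 6 = 1.
Since 1 > 0, reporting 6 is strictly better here, so truthful reporting is not dominant.

No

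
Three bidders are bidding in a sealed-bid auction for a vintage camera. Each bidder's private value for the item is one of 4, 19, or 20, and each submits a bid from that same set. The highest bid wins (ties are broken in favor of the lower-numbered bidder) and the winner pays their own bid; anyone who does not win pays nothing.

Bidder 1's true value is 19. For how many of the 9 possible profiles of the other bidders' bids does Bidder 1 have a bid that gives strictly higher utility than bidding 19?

1

Others bid (4, 4): truth gives 0; bid 4 gives 15 > 0. Violating.
Others bid (4, 19): truth gives 0; no alternative beats it.
Others bid (4, 20): truth gives 0; no alternative beats it.
(Checking all 9 profiles: 1 has a profitable deviation, 8 do not.)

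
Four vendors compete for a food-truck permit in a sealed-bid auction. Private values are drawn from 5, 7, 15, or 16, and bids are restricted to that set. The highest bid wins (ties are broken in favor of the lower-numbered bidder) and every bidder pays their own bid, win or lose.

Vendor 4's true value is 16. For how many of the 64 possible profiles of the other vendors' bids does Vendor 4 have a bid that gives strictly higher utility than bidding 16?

45

Others bid (5, 5, 5): truth gives 0; bid 7 gives 9 > 0. Violating.
Others bid (5, 5, 7): truth gives 0; bid 15 gives 1 > 0. Violating.
Others bid (5, 5, 16): truth gives -16; bid 5 gives -5 > -16. Violating.
Others bid (5, 7, 5): truth gives 0; bid 15 gives 1 > 0. Violating.
Others bid (5, 5, 15): truth gives 0; no alternative beats it.
Others bid (5, 7, 15): truth gives 0; no alternative beats it.
(Checking all 64 profiles: 45 have a profitable deviation, 19 do not.)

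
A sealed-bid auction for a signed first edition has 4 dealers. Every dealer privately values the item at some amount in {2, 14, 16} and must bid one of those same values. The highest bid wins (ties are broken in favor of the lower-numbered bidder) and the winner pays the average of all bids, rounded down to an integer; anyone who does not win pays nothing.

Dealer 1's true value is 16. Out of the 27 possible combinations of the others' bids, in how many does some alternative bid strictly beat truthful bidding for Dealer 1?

1

Others bid (2, 2, 2): truth gives 11; bid 2 gives 14 > 11. Violating.
Others bid (2, 2, 14): truth gives 8; no alternative beats it.
Others bid (2, 2, 16): truth gives 7; no alternative beats it.
(Checking all 27 profiles: 1 has a profitable deviation, 26 do not.)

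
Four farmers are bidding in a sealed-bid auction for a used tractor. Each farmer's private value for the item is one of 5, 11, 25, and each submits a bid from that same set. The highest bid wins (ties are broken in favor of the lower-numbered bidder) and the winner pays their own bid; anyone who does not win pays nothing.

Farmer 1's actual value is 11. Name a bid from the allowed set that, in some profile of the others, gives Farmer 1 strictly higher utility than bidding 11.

Suppose Farmer 2 bids 5, Farmer 3 bids 5 and Farmer 4 bids 5.
Bid 11: wins, pays 11, utility 11 - 11 = 0.
Bid 5: wins, pays 5, utility 11 - 5 = 6.
So bidding 5 beats truth here (6 > 0).

5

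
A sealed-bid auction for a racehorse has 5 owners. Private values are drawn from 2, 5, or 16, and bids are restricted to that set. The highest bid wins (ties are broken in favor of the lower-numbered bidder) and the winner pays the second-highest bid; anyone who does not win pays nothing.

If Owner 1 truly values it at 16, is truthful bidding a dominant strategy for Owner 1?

Check each profile of the others' bids and compare truth against every alternative bid.
Others bid (2, 2, 2, 2): truth gives 14, best alternative gives 14.
Others bid (2, 2, 2, 5): truth gives 11, best alternative gives 11.
Others bid (2, 2, 5, 2): truth gives 11, best alternative gives 11.
Others bid (2, 2, 5, 5): truth gives 11, best alternative gives 11.
Others bid (2, 5, 2, 2): truth gives 11, best alternative gives 11.
Others bid (2, 5, 2, 5): truth gives 11, best alternative gives 11.
(Remaining 75 profiles checked similarly; truth is weakly best in each.)
In every case the truthful bid is at least as good as any alternative, so it is a dominant strategy.

Yes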